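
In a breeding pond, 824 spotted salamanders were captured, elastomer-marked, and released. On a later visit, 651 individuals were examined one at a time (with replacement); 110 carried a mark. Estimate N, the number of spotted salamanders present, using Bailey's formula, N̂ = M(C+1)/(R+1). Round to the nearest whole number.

N̂ = 824·(651+1)/(110+1) = 824·652/111 = 537248/111 ≈ 4840.1 → 4840

N ≈ 4840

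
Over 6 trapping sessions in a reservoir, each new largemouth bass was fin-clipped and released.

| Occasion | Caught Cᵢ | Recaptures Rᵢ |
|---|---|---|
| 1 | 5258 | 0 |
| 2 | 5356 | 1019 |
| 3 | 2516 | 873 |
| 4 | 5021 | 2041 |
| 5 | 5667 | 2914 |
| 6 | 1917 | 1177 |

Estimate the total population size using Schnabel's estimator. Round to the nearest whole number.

N ≈ 27,647

Marked at large before each occasion: Mᵢ = Σⱼ<ᵢ (Cⱼ − Rⱼ) → M1=0, M2=5258, M3=9595, M4=11238, M5=14218, M6=16971
Σ MᵢCᵢ = 0·5258 + 5258·5356 + 9595·2516 + 11238·5021 + 14218·5667 + 16971·1917 = 0 + 28161848 + 24141020 + 56425998 + 80573406 + 32533407 = 221835679
Σ Rᵢ = 0 + 1019 + 873 + 2041 + 2914 + 1177 = 8024
N̂ = 221835679 / 8024 ≈ 27646.5 → 27647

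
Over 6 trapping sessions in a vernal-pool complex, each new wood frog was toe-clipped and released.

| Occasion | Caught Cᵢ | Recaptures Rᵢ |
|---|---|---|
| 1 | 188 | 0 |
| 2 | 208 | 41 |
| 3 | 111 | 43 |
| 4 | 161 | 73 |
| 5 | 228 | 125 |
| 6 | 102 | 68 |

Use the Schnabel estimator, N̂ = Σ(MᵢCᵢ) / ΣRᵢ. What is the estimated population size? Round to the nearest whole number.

N ≈ 931

Marked at large before each occasion: Mᵢ = Σⱼ<ᵢ (Cⱼ − Rⱼ) → M1=0, M2=188, M3=355, M4=423, M5=511, M6=614
Σ MᵢCᵢ = 0·188 + 188·208 + 355·111 + 423·161 + 511·228 + 614·102 = 0 + 39104 + 39405 + 68103 + 116508 + 62628 = 325748
Σ Rᵢ = 0 + 41 + 43 + 73 + 125 + 68 = 350
N̂ = 325748 / 350 ≈ 930.7 → 931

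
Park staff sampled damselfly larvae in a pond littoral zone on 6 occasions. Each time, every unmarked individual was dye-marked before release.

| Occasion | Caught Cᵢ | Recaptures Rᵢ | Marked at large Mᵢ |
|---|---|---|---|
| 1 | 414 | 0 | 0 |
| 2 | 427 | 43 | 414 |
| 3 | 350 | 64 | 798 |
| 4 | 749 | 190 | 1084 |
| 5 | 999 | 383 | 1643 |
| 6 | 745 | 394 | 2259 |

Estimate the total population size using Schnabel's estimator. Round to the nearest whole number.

N ≈ 4276

Σ MᵢCᵢ = 0·414 + 414·427 + 798·350 + 1084·749 + 1643·999 + 2259·745 = 0 + 176778 + 279300 + 811916 + 1641357 + 1682955 = 4592306
Σ Rᵢ = 0 + 43 + 64 + 190 + 383 + 394 = 1074
N̂ = 4592306 / 1074 ≈ 4275.9 → 4276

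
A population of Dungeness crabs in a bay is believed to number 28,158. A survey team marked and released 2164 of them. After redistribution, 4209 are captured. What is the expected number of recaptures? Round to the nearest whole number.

expected recaptures ≈ 323

The marked fraction of the population is 2164/28158, so in a sample of 4209 expect C·(M/N) marked.
E[R] = 2164 × 4209 / 28158 = 9108276 / 28158 ≈ 323.47 → 323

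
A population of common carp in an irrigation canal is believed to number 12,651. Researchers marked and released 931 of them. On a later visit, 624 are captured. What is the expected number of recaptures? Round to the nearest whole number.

The marked fraction of the population is 931/12651, so in a sample of 624 expect C·(M/N) marked.
E[R] = 931 × 624 / 12651 = 580944 / 12651 ≈ 45.9 → 46

expected recaptures ≈ 46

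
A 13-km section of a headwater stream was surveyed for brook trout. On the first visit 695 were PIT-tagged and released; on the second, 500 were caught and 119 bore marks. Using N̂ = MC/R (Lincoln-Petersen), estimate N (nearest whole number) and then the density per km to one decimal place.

density ≈ 224.6 brook trout per km

N̂ = 695·500/119 = 347500/119 ≈ 2920.2 → 2920
Density = N̂ / area = 2920 / 13 ≈ 224.62 → 224.6 per km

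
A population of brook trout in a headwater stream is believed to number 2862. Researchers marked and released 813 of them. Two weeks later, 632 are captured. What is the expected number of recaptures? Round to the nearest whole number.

expected recaptures ≈ 180

Expected recaptures E[R] = M·C / N.
E[R] = 813 × 632 / 2862 = 513816 / 2862 ≈ 179.5 → 180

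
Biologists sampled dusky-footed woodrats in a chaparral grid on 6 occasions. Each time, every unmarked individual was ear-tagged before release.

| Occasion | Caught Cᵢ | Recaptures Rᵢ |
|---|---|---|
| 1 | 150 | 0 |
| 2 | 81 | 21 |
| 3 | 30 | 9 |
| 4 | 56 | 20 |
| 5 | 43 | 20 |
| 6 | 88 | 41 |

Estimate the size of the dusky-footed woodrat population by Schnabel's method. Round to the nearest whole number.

N ≈ 616

Marked at large before each occasion: Mᵢ = Σⱼ<ᵢ (Cⱼ − Rⱼ) → M1=0, M2=150, M3=210, M4=231, M5=267, M6=290
Σ MᵢCᵢ = 0·150 + 150·81 + 210·30 + 231·56 + 267·43 + 290·88 = 0 + 12150 + 6300 + 12936 + 11481 + 25520 = 68387
Σ Rᵢ = 0 + 21 + 9 + 20 + 20 + 41 = 111
N̂ = 68387 / 111 ≈ 616.1 → 616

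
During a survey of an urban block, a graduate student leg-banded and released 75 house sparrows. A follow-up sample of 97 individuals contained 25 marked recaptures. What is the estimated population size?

N = 291

If marked individuals mix randomly, R/C ≈ M/N, giving N ≈ M·C/R.
N = (75 × 97) / 25 = 7275 / 25 = 291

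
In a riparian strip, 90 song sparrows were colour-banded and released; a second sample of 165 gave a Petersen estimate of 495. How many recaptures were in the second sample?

R = 30

From N = M·C/R: R = M·C / N = 90·165 / 495 = 14850 / 495 = 30.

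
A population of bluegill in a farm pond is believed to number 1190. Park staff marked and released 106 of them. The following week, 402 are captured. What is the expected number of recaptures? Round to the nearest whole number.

expected recaptures ≈ 36

The marked fraction of the population is 106/1190, so in a sample of 402 expect C·(M/N) marked.
E[R] = 106 × 402 / 1190 = 42612 / 1190 ≈ 35.8 → 36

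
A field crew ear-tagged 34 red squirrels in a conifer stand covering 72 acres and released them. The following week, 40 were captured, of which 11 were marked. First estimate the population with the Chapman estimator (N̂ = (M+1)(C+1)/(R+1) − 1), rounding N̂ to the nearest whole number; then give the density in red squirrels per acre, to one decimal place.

density ≈ 1.7 red squirrels per acre

N̂ = 35·41/12 − 1 = 1435/12 − 1 ≈ 118.6 → 119
Density = N̂ / area = 119 / 72 ≈ 1.65 → 1.7 per acre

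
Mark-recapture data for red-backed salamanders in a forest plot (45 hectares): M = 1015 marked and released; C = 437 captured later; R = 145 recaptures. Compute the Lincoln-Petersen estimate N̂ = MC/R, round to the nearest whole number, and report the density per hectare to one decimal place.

N̂ = 1015·437/145 = 443555/145 = 3059
Density = N̂ / area = 3059 / 45 ≈ 67.98 → 68.0 per hectare

density ≈ 68.0 red-backed salamanders per hectare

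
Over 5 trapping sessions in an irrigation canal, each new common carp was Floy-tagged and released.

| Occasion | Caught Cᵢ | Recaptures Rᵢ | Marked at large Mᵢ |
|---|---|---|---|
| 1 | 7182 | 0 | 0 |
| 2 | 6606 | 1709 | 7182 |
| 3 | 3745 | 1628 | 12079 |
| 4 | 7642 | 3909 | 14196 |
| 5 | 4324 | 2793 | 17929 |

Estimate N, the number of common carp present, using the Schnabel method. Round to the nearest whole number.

Σ MᵢCᵢ = 0·7182 + 7182·6606 + 12079·3745 + 14196·7642 + 17929·4324 = 0 + 47444292 + 45235855 + 108485832 + 77524996 = 278690975
Σ Rᵢ = 0 + 1709 + 1628 + 3909 + 2793 = 10039
N̂ = 278690975 / 10039 ≈ 27760.8 → 27761

N ≈ 27,761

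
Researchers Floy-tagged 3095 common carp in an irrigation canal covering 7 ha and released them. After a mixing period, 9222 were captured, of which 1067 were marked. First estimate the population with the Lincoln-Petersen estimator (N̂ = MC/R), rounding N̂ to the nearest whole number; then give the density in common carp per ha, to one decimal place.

density ≈ 3821.4 common carp per ha

N̂ = 3095·9222/1067 = 28542090/1067 ≈ 26749.9 → 26750
Density = N̂ / area = 26750 / 7 ≈ 3821.43 → 3821.4 per ha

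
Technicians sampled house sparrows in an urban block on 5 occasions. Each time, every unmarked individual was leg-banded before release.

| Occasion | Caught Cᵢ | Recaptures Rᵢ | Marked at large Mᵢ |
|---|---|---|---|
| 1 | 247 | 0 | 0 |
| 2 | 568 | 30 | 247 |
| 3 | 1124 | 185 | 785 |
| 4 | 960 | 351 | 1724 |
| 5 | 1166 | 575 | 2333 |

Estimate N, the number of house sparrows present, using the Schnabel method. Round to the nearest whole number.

N ≈ 4731

Σ MᵢCᵢ = 0·247 + 247·568 + 785·1124 + 1724·960 + 2333·1166 = 0 + 140296 + 882340 + 1655040 + 2720278 = 5397954
Σ Rᵢ = 0 + 30 + 185 + 351 + 575 = 1141
N̂ = 5397954 / 1141 ≈ 4730.9 → 4731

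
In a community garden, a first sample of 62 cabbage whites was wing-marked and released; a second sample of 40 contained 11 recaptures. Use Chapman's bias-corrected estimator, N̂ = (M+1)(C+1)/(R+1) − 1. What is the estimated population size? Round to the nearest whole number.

N ≈ 214

N̂ = (62+1)(40+1)/(11+1) − 1 = 63·41/12 − 1
= 2583/12 − 1 ≈ 215.2 − 1 ≈ 214.2 → 214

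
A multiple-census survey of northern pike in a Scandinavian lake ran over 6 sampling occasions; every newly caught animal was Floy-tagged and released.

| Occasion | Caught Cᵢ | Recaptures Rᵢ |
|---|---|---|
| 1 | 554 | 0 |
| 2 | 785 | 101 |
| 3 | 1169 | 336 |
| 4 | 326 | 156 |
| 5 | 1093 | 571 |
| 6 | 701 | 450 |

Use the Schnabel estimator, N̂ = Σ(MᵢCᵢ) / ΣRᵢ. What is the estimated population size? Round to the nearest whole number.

Marked at large before each occasion: Mᵢ = Σⱼ<ᵢ (Cⱼ − Rⱼ) → M1=0, M2=554, M3=1238, M4=2071, M5=2241, M6=2763
Σ MᵢCᵢ = 0·554 + 554·785 + 1238·1169 + 2071·326 + 2241·1093 + 2763·701 = 0 + 434890 + 1447222 + 675146 + 2449413 + 1936863 = 6943534
Σ Rᵢ = 0 + 101 + 336 + 156 + 571 + 450 = 1614
N̂ = 6943534 / 1614 ≈ 4302.1 → 4302

N ≈ 4302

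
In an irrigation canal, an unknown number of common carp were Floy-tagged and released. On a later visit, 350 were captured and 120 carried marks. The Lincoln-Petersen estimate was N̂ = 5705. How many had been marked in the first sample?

M = 1956

From N = M·C/R: M = N·R / C = 5705·120 / 350 = 684600 / 350 = 1956.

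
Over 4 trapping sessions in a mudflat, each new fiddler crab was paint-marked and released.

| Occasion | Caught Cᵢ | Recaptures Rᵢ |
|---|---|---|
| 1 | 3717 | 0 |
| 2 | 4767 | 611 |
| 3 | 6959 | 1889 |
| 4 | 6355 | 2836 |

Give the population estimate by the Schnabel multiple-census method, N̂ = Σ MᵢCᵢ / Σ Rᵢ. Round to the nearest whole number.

Marked at large before each occasion: Mᵢ = Σⱼ<ᵢ (Cⱼ − Rⱼ) → M1=0, M2=3717, M3=7873, M4=12943
Σ MᵢCᵢ = 0·3717 + 3717·4767 + 7873·6959 + 12943·6355 = 0 + 17718939 + 54788207 + 82252765 = 154759911
Σ Rᵢ = 0 + 611 + 1889 + 2836 = 5336
N̂ = 154759911 / 5336 ≈ 29003.0 → 29003

N ≈ 29,003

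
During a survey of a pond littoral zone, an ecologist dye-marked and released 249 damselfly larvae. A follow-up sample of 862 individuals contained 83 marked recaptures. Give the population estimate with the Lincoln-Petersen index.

The marked fraction in the recapture sample should equal the marked fraction in the population: 83/862 = 249/N.
N = (249 × 862) / 83 = 214638 / 83 = 2586

N = 2586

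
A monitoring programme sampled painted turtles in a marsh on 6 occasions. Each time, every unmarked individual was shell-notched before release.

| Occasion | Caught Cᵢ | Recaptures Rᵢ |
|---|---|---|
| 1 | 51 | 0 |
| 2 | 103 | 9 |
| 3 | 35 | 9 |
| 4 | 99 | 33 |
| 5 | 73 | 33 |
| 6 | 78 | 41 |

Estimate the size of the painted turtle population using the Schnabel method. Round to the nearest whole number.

N ≈ 529

Marked at large before each occasion: Mᵢ = Σⱼ<ᵢ (Cⱼ − Rⱼ) → M1=0, M2=51, M3=145, M4=171, M5=237, M6=277
Σ MᵢCᵢ = 0·51 + 51·103 + 145·35 + 171·99 + 237·73 + 277·78 = 0 + 5253 + 5075 + 16929 + 17301 + 21606 = 66164
Σ Rᵢ = 0 + 9 + 9 + 33 + 33 + 41 = 125
N̂ = 66164 / 125 ≈ 529.3 → 529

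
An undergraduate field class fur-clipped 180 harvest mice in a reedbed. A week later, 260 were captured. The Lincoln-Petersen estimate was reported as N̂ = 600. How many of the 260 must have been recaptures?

From N = M·C/R: R = M·C / N = 180·260 / 600 = 46800 / 600 = 78.

R = 78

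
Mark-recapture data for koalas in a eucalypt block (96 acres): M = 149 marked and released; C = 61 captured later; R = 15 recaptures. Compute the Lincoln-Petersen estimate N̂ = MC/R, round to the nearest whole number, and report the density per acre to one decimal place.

density ≈ 6.3 koalas per acre

N̂ = 149·61/15 = 9089/15 ≈ 605.9 → 606
Density = N̂ / area = 606 / 96 ≈ 6.31 → 6.3 per acre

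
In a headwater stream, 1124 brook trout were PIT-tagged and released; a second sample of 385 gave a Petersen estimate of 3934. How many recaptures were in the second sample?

From N = M·C/R: R = M·C / N = 1124·385 / 3934 = 432740 / 3934 = 110.

R = 110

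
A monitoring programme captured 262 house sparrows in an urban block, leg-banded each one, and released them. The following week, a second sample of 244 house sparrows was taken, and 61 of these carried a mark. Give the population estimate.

The marked fraction in the recapture sample should equal the marked fraction in the population: 61/244 = 262/N.
N = (262 × 244) / 61 = 63928 / 61 = 1048

N = 1048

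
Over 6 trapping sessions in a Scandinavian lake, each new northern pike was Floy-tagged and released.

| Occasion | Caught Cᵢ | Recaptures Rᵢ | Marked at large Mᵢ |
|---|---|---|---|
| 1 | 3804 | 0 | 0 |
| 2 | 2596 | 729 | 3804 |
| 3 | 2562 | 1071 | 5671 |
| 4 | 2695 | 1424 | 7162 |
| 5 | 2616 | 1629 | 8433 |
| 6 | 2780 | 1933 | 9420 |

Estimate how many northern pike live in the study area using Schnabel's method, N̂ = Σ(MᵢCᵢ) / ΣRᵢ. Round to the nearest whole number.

N ≈ 13,551

Σ MᵢCᵢ = 0·3804 + 3804·2596 + 5671·2562 + 7162·2695 + 8433·2616 + 9420·2780 = 0 + 9875184 + 14529102 + 19301590 + 22060728 + 26187600 = 91954204
Σ Rᵢ = 0 + 729 + 1071 + 1424 + 1629 + 1933 = 6786
N̂ = 91954204 / 6786 ≈ 13550.6 → 13551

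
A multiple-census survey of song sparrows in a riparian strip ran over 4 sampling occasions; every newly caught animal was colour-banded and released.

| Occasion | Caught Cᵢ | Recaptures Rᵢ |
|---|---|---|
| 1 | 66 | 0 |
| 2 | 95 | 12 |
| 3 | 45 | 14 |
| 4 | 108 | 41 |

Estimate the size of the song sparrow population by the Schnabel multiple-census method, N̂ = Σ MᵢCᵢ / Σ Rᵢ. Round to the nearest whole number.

N ≈ 484

Marked at large before each occasion: Mᵢ = Σⱼ<ᵢ (Cⱼ − Rⱼ) → M1=0, M2=66, M3=149, M4=180
Σ MᵢCᵢ = 0·66 + 66·95 + 149·45 + 180·108 = 0 + 6270 + 6705 + 19440 = 32415
Σ Rᵢ = 0 + 12 + 14 + 41 = 67
N̂ = 32415 / 67 ≈ 483.8 → 484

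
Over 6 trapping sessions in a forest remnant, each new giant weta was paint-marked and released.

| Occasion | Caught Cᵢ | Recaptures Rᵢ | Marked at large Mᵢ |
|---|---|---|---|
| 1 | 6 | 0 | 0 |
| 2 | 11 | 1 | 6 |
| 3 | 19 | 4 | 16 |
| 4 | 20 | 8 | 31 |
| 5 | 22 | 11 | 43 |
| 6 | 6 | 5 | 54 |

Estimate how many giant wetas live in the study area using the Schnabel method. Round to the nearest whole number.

Σ MᵢCᵢ = 0·6 + 6·11 + 16·19 + 31·20 + 43·22 + 54·6 = 0 + 66 + 304 + 620 + 946 + 324 = 2260
Σ Rᵢ = 0 + 1 + 4 + 8 + 11 + 5 = 29
N̂ = 2260 / 29 ≈ 77.9 → 78

N ≈ 78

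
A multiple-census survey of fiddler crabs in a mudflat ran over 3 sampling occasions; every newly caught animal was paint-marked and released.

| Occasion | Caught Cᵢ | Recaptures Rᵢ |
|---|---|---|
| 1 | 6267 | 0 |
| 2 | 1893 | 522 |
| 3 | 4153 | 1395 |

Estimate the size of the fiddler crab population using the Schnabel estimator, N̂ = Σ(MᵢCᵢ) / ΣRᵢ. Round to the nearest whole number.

N ≈ 22,736

Marked at large before each occasion: Mᵢ = Σⱼ<ᵢ (Cⱼ − Rⱼ) → M1=0, M2=6267, M3=7638
Σ MᵢCᵢ = 0·6267 + 6267·1893 + 7638·4153 = 0 + 11863431 + 31720614 = 43584045
Σ Rᵢ = 0 + 522 + 1395 = 1917
N̂ = 43584045 / 1917 ≈ 22735.5 → 22736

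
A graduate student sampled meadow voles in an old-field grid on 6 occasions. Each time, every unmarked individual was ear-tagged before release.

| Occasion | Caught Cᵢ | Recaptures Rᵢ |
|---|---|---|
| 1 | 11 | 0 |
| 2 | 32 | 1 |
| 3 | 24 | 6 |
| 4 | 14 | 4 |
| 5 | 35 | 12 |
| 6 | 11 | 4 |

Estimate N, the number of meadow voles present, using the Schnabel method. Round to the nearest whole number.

N ≈ 210

Marked at large before each occasion: Mᵢ = Σⱼ<ᵢ (Cⱼ − Rⱼ) → M1=0, M2=11, M3=42, M4=60, M5=70, M6=93
Σ MᵢCᵢ = 0·11 + 11·32 + 42·24 + 60·14 + 70·35 + 93·11 = 0 + 352 + 1008 + 840 + 2450 + 1023 = 5673
Σ Rᵢ = 0 + 1 + 6 + 4 + 12 + 4 = 27
N̂ = 5673 / 27 ≈ 210.1 → 210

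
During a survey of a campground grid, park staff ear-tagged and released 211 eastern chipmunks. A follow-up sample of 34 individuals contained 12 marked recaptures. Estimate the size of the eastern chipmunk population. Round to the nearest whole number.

If marked individuals mix randomly, R/C ≈ M/N, giving N ≈ M·C/R.
N = (211 × 34) / 12 = 7174 / 12 ≈ 597.8 → 598

N ≈ 598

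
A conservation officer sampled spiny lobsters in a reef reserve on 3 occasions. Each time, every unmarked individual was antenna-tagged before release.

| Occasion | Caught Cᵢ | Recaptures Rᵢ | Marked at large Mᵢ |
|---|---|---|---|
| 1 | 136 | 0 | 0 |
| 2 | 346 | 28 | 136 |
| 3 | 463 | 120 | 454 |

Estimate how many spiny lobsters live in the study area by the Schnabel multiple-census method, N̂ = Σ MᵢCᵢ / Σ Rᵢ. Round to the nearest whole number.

Σ MᵢCᵢ = 0·136 + 136·346 + 454·463 = 0 + 47056 + 210202 = 257258
Σ Rᵢ = 0 + 28 + 120 = 148
N̂ = 257258 / 148 ≈ 1738.2 → 1738

N ≈ 1738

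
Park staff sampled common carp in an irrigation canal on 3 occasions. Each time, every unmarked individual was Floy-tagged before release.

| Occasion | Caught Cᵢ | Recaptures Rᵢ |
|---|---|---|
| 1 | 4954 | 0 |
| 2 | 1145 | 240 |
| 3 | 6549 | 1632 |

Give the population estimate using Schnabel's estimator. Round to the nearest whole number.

Marked at large before each occasion: Mᵢ = Σⱼ<ᵢ (Cⱼ − Rⱼ) → M1=0, M2=4954, M3=5859
Σ MᵢCᵢ = 0·4954 + 4954·1145 + 5859·6549 = 0 + 5672330 + 38370591 = 44042921
Σ Rᵢ = 0 + 240 + 1632 = 1872
N̂ = 44042921 / 1872 ≈ 23527.2 → 23527

N ≈ 23,527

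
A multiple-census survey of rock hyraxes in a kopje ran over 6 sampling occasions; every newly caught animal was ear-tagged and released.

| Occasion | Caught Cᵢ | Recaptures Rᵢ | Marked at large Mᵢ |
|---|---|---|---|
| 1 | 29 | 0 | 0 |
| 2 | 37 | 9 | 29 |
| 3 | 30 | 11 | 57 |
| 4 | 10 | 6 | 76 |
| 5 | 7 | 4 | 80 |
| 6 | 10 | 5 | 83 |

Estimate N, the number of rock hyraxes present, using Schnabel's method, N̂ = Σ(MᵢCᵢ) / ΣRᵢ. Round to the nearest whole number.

N ≈ 141

Σ MᵢCᵢ = 0·29 + 29·37 + 57·30 + 76·10 + 80·7 + 83·10 = 0 + 1073 + 1710 + 760 + 560 + 830 = 4933
Σ Rᵢ = 0 + 9 + 11 + 6 + 4 + 5 = 35
N̂ = 4933 / 35 ≈ 140.9 → 141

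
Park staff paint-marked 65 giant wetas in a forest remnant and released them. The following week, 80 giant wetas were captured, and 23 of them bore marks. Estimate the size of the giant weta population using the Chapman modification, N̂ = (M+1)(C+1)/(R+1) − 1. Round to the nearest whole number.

N̂ = (65+1)(80+1)/(23+1) − 1 = 66·81/24 − 1
= 5346/24 − 1 ≈ 222.8 − 1 ≈ 221.8 → 222

N ≈ 222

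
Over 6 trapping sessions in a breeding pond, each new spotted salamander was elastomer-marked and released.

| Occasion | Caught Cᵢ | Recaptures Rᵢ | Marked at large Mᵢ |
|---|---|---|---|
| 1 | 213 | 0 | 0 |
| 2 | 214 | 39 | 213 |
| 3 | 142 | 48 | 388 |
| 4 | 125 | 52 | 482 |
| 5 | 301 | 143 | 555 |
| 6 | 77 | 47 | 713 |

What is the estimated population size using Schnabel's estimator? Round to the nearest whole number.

N ≈ 1164

Σ MᵢCᵢ = 0·213 + 213·214 + 388·142 + 482·125 + 555·301 + 713·77 = 0 + 45582 + 55096 + 60250 + 167055 + 54901 = 382884
Σ Rᵢ = 0 + 39 + 48 + 52 + 143 + 47 = 329
N̂ = 382884 / 329 ≈ 1163.8 → 1164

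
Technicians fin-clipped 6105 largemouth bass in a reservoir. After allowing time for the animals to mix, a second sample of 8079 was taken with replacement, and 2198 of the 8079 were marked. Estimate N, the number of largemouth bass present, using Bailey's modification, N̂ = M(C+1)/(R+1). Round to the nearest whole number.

N̂ = 6105·(8079+1)/(2198+1) = 6105·8080/2199 = 49328400/2199 ≈ 22432.2 → 22432

N ≈ 22,432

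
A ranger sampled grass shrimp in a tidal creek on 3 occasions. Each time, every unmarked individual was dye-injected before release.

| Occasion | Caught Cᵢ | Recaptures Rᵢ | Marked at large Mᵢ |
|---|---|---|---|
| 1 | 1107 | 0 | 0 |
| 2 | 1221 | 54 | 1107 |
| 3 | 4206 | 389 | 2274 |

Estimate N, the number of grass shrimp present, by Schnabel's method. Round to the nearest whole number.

N ≈ 24,641

Σ MᵢCᵢ = 0·1107 + 1107·1221 + 2274·4206 = 0 + 1351647 + 9564444 = 10916091
Σ Rᵢ = 0 + 54 + 389 = 443
N̂ = 10916091 / 443 ≈ 24641.3 → 24641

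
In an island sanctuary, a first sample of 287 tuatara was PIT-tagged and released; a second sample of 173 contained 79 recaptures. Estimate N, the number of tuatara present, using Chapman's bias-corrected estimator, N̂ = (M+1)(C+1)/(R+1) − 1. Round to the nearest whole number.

N ≈ 625

N̂ = (287+1)(173+1)/(79+1) − 1 = 288·174/80 − 1
= 50112/80 − 1 ≈ 626.4 − 1 ≈ 625.4 → 625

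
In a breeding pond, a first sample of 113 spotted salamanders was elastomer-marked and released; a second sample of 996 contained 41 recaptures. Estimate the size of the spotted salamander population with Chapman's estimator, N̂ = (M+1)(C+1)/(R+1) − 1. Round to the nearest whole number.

N ≈ 2705

N̂ = (113+1)(996+1)/(41+1) − 1 = 114·997/42 − 1
= 113658/42 − 1 ≈ 2706.1 − 1 ≈ 2705.1 → 2705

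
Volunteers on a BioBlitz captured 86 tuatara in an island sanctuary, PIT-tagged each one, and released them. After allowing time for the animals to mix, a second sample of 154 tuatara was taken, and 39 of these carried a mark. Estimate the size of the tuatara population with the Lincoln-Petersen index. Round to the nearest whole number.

N ≈ 340

N = (86 × 154) / 39 = 13244 / 39 ≈ 339.6 → 340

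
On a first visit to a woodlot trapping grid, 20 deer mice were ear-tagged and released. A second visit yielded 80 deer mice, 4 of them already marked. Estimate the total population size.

N = 400

N = (20 × 80) / 4 = 1600 / 4 = 400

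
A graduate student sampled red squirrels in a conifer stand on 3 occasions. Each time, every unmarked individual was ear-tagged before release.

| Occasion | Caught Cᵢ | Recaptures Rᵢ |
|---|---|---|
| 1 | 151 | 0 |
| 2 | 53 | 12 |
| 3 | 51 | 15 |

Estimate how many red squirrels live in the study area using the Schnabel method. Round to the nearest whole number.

Marked at large before each occasion: Mᵢ = Σⱼ<ᵢ (Cⱼ − Rⱼ) → M1=0, M2=151, M3=192
Σ MᵢCᵢ = 0·151 + 151·53 + 192·51 = 0 + 8003 + 9792 = 17795
Σ Rᵢ = 0 + 12 + 15 = 27
N̂ = 17795 / 27 ≈ 659.1 → 659

N ≈ 659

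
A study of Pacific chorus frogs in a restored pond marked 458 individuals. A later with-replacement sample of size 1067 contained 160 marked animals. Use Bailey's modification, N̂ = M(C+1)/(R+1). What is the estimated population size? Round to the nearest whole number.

N̂ = 458·(1067+1)/(160+1) = 458·1068/161 = 489144/161 ≈ 3038.2 → 3038

N ≈ 3038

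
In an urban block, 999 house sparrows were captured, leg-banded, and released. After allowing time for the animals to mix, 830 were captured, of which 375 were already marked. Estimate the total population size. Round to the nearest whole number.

N ≈ 2211

The marked fraction in the recapture sample should equal the marked fraction in the population: 375/830 = 999/N.
N = (999 × 830) / 375 = 829170 / 375 ≈ 2211.1 → 2211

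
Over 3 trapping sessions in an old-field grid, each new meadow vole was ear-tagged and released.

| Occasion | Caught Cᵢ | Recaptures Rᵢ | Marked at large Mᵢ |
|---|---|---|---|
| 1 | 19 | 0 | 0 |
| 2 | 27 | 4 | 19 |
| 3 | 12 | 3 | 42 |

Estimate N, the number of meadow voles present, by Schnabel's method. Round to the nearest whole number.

N ≈ 145

Σ MᵢCᵢ = 0·19 + 19·27 + 42·12 = 0 + 513 + 504 = 1017
Σ Rᵢ = 0 + 4 + 3 = 7
N̂ = 1017 / 7 ≈ 145.3 → 145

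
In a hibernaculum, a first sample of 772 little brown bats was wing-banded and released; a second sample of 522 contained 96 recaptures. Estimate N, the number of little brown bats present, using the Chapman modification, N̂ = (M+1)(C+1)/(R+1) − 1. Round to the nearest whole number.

N̂ = (772+1)(522+1)/(96+1) − 1 = 773·523/97 − 1
= 404279/97 − 1 ≈ 4167.8 − 1 ≈ 4166.8 → 4167

N ≈ 4167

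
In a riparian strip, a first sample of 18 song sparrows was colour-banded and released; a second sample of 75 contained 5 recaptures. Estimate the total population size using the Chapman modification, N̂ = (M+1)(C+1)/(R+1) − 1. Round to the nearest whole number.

N ≈ 240

N̂ = (18+1)(75+1)/(5+1) − 1 = 19·76/6 − 1
= 1444/6 − 1 ≈ 240.7 − 1 ≈ 239.7 → 240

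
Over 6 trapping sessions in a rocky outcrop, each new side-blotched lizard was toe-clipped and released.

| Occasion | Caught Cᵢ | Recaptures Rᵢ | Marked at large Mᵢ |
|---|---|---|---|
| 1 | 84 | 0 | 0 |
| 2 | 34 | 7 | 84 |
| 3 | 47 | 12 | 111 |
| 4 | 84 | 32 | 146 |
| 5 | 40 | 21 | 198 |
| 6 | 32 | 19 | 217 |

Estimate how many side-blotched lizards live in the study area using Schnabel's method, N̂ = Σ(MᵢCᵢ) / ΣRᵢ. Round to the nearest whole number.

Σ MᵢCᵢ = 0·84 + 84·34 + 111·47 + 146·84 + 198·40 + 217·32 = 0 + 2856 + 5217 + 12264 + 7920 + 6944 = 35201
Σ Rᵢ = 0 + 7 + 12 + 32 + 21 + 19 = 91
N̂ = 35201 / 91 ≈ 386.8 → 387

N ≈ 387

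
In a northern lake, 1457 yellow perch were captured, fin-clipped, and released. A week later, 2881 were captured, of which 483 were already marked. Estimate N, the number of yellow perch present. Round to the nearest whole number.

Lincoln-Petersen assumes M/N = R/C, so N = M·C / R.
N = (1457 × 2881) / 483 = 4197617 / 483 ≈ 8690.7 → 8691

N ≈ 8691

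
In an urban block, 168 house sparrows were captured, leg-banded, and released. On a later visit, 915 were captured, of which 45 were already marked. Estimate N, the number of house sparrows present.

N = 3416

N = (168 × 915) / 45 = 153720 / 45 = 3416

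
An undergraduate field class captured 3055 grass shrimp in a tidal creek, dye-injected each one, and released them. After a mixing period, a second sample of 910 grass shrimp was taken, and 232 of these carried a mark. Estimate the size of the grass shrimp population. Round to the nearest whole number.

N ≈ 11,983

Lincoln-Petersen assumes M/N = R/C, so N = M·C / R.
N = (3055 × 910) / 232 = 2780050 / 232 ≈ 11983.0 → 11983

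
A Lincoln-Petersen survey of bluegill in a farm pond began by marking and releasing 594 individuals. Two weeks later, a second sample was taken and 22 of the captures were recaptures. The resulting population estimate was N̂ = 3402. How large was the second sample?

C = 126

From N = M·C/R: C = N·R / M = 3402·22 / 594 = 74844 / 594 = 126.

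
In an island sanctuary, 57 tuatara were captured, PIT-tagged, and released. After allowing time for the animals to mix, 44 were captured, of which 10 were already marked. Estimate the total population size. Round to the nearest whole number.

N = (57 × 44) / 10 = 2508 / 10 ≈ 250.8 → 251

N ≈ 251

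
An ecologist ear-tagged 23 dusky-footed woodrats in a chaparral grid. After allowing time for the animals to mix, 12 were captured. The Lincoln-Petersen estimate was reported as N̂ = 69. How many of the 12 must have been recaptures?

From N = M·C/R: R = M·C / N = 23·12 / 69 = 276 / 69 = 4.

R = 4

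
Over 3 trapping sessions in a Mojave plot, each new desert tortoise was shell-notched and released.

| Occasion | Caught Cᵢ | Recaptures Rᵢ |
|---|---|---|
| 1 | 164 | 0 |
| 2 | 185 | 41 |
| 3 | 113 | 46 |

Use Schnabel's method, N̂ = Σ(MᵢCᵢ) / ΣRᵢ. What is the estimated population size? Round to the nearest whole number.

Marked at large before each occasion: Mᵢ = Σⱼ<ᵢ (Cⱼ − Rⱼ) → M1=0, M2=164, M3=308
Σ MᵢCᵢ = 0·164 + 164·185 + 308·113 = 0 + 30340 + 34804 = 65144
Σ Rᵢ = 0 + 41 + 46 = 87
N̂ = 65144 / 87 ≈ 748.8 → 749

N ≈ 749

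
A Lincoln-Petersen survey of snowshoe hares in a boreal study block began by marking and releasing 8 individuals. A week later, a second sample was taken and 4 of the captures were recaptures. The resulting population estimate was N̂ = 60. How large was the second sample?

From N = M·C/R: C = N·R / M = 60·4 / 8 = 240 / 8 = 30.

C = 30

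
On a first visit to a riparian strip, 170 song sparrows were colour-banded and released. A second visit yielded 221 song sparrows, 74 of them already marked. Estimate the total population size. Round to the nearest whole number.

If marked individuals mix randomly, R/C ≈ M/N, giving N ≈ M·C/R.
N = (170 × 221) / 74 = 37570 / 74 ≈ 507.7 → 508

N ≈ 508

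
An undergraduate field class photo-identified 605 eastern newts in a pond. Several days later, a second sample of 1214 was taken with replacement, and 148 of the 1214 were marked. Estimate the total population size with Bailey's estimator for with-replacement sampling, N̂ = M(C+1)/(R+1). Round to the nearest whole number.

N̂ = 605·(1214+1)/(148+1) = 605·1215/149 = 735075/149 ≈ 4933.4 → 4933

N ≈ 4933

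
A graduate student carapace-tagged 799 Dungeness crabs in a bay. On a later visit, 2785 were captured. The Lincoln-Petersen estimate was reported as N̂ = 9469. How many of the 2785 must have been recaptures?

R = 235

From N = M·C/R: R = M·C / N = 799·2785 / 9469 = 2225215 / 9469 = 235.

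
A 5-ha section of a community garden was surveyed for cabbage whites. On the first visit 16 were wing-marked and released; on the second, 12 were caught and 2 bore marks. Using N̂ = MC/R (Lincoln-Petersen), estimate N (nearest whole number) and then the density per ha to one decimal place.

density ≈ 19.2 cabbage whites per ha

N̂ = 16·12/2 = 192/2 = 96
Density = N̂ / area = 96 / 5 ≈ 19.20 → 19.2 per ha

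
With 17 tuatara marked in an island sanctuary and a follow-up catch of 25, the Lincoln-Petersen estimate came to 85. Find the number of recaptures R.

R = 5

From N = M·C/R: R = M·C / N = 17·25 / 85 = 425 / 85 = 5.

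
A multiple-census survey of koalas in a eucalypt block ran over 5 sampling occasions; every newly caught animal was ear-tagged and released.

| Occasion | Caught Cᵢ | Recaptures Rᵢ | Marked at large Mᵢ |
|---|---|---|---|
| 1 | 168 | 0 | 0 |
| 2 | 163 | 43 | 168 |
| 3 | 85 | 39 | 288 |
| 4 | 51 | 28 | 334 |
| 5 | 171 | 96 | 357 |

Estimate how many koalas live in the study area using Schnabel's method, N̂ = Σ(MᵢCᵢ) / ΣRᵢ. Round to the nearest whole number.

Σ MᵢCᵢ = 0·168 + 168·163 + 288·85 + 334·51 + 357·171 = 0 + 27384 + 24480 + 17034 + 61047 = 129945
Σ Rᵢ = 0 + 43 + 39 + 28 + 96 = 206
N̂ = 129945 / 206 ≈ 630.8 → 631

N ≈ 631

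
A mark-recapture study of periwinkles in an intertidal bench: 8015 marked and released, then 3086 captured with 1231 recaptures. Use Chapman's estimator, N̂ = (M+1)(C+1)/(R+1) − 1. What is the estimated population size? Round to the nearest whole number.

N̂ = (8015+1)(3086+1)/(1231+1) − 1 = 8016·3087/1232 − 1
= 24745392/1232 − 1 ≈ 20085.5 − 1 ≈ 20084.5 → 20085

N ≈ 20,085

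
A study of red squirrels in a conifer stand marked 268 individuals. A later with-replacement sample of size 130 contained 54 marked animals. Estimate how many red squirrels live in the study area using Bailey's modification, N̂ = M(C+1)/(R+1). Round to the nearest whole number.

N ≈ 638

N̂ = 268·(130+1)/(54+1) = 268·131/55 = 35108/55 ≈ 638.3 → 638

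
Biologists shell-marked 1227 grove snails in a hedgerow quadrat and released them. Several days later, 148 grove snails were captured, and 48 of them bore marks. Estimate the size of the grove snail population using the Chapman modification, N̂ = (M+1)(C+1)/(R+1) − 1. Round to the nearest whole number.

N ≈ 3733

N̂ = (1227+1)(148+1)/(48+1) − 1 = 1228·149/49 − 1
= 182972/49 − 1 ≈ 3734.1 − 1 ≈ 3733.1 → 3733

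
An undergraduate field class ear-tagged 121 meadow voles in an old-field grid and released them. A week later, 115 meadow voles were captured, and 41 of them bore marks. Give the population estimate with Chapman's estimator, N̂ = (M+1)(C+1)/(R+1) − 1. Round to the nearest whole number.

N ≈ 336

N̂ = (121+1)(115+1)/(41+1) − 1 = 122·116/42 − 1
= 14152/42 − 1 ≈ 337.0 − 1 ≈ 336.0 → 336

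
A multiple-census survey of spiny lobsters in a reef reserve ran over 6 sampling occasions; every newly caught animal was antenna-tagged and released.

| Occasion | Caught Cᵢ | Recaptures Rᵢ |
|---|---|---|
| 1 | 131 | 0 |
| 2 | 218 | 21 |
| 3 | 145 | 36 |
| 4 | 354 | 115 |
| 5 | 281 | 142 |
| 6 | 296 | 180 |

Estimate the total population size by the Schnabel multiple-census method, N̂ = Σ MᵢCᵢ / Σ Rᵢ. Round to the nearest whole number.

Marked at large before each occasion: Mᵢ = Σⱼ<ᵢ (Cⱼ − Rⱼ) → M1=0, M2=131, M3=328, M4=437, M5=676, M6=815
Σ MᵢCᵢ = 0·131 + 131·218 + 328·145 + 437·354 + 676·281 + 815·296 = 0 + 28558 + 47560 + 154698 + 189956 + 241240 = 662012
Σ Rᵢ = 0 + 21 + 36 + 115 + 142 + 180 = 494
N̂ = 662012 / 494 ≈ 1340.1 → 1340

N ≈ 1340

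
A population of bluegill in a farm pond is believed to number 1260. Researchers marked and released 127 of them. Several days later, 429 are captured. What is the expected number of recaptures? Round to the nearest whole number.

The marked fraction of the population is 127/1260, so in a sample of 429 expect C·(M/N) marked.
E[R] = 127 × 429 / 1260 = 54483 / 1260 ≈ 43.2 → 43

expected recaptures ≈ 43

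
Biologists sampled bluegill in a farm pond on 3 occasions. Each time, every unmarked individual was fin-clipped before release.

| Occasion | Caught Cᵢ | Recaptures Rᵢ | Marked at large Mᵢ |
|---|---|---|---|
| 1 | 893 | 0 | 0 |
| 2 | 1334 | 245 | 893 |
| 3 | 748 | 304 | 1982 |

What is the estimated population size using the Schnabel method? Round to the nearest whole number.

N ≈ 4870

Σ MᵢCᵢ = 0·893 + 893·1334 + 1982·748 = 0 + 1191262 + 1482536 = 2673798
Σ Rᵢ = 0 + 245 + 304 = 549
N̂ = 2673798 / 549 ≈ 4870.3 → 4870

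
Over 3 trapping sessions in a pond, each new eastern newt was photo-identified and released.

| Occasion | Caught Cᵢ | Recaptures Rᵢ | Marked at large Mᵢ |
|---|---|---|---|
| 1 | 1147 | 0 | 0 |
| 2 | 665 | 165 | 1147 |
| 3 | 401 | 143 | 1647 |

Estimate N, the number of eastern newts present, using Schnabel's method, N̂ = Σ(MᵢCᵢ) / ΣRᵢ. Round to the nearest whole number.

Σ MᵢCᵢ = 0·1147 + 1147·665 + 1647·401 = 0 + 762755 + 660447 = 1423202
Σ Rᵢ = 0 + 165 + 143 = 308
N̂ = 1423202 / 308 ≈ 4620.8 → 4621

N ≈ 4621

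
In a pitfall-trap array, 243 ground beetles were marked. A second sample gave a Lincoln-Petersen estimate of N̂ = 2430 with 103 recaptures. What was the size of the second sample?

From N = M·C/R: C = N·R / M = 2430·103 / 243 = 250290 / 243 = 1030.

C = 1030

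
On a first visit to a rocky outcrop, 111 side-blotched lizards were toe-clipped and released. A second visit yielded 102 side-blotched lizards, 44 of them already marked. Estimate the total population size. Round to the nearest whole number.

N = (111 × 102) / 44 = 11322 / 44 ≈ 257.3 → 257

N ≈ 257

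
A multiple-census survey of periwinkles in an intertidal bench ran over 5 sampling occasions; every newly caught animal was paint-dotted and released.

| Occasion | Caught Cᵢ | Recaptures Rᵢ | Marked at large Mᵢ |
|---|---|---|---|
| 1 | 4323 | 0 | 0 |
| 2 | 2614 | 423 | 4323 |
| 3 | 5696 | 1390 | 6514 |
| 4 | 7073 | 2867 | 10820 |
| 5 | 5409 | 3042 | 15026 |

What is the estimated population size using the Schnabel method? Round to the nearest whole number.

N ≈ 26,704

Σ MᵢCᵢ = 0·4323 + 4323·2614 + 6514·5696 + 10820·7073 + 15026·5409 = 0 + 11300322 + 37103744 + 76529860 + 81275634 = 206209560
Σ Rᵢ = 0 + 423 + 1390 + 2867 + 3042 = 7722
N̂ = 206209560 / 7722 ≈ 26704.2 → 26704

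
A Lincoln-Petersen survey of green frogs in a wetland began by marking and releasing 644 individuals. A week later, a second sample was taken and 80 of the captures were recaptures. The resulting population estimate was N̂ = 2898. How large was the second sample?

From N = M·C/R: C = N·R / M = 2898·80 / 644 = 231840 / 644 = 360.

C = 360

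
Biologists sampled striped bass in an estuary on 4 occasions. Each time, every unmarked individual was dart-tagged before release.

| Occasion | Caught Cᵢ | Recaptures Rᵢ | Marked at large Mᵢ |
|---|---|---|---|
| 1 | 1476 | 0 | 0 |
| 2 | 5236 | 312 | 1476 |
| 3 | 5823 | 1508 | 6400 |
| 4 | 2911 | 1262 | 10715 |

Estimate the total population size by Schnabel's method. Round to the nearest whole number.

Σ MᵢCᵢ = 0·1476 + 1476·5236 + 6400·5823 + 10715·2911 = 0 + 7728336 + 37267200 + 31191365 = 76186901
Σ Rᵢ = 0 + 312 + 1508 + 1262 = 3082
N̂ = 76186901 / 3082 ≈ 24720.0 → 24720

N ≈ 24,720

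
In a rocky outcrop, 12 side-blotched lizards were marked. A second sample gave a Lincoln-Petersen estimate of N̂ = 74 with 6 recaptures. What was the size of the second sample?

From N = M·C/R: C = N·R / M = 74·6 / 12 = 444 / 12 = 37.

C = 37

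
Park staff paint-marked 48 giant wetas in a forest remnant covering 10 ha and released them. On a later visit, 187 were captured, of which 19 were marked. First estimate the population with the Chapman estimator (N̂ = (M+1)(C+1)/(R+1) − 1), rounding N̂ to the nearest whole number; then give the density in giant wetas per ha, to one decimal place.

N̂ = 49·188/20 − 1 = 9212/20 − 1 ≈ 459.6 → 460
Density = N̂ / area = 460 / 10 = 46.0 per ha

density ≈ 46.0 giant wetas per ha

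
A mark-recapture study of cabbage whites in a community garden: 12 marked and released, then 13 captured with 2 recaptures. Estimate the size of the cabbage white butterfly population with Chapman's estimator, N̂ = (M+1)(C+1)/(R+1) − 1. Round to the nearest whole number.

N̂ = (12+1)(13+1)/(2+1) − 1 = 13·14/3 − 1
= 182/3 − 1 ≈ 60.7 − 1 ≈ 59.7 → 60

N ≈ 60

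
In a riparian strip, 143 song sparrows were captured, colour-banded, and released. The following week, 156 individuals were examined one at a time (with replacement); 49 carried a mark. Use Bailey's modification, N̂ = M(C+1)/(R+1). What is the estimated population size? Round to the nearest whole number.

N̂ = 143·(156+1)/(49+1) = 143·157/50 = 22451/50 ≈ 449.0 → 449

N ≈ 449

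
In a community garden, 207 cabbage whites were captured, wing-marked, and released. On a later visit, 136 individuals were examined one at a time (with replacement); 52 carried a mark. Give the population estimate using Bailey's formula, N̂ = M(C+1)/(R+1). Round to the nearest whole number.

N ≈ 535

N̂ = 207·(136+1)/(52+1) = 207·137/53 = 28359/53 ≈ 535.1 → 535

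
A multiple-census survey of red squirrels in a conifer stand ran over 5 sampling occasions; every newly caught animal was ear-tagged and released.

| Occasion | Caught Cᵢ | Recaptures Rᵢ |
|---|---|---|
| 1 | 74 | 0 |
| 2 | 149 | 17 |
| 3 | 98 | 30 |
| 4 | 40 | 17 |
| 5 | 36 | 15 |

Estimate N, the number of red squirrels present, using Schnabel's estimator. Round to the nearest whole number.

N ≈ 669

Marked at large before each occasion: Mᵢ = Σⱼ<ᵢ (Cⱼ − Rⱼ) → M1=0, M2=74, M3=206, M4=274, M5=297
Σ MᵢCᵢ = 0·74 + 74·149 + 206·98 + 274·40 + 297·36 = 0 + 11026 + 20188 + 10960 + 10692 = 52866
Σ Rᵢ = 0 + 17 + 30 + 17 + 15 = 79
N̂ = 52866 / 79 ≈ 669.2 → 669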